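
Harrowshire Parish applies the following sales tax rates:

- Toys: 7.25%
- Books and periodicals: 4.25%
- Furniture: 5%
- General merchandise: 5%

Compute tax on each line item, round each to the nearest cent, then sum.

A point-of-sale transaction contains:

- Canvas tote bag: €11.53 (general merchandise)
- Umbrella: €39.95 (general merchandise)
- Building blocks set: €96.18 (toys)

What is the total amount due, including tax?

Canvas tote bag €11.53: general merchandise → 5% → €0.58
Umbrella €39.95: general merchandise → 5% → €2.00
Building blocks set €96.18: toys → 7.25% → €6.97
Subtotal = €147.66; tax = €9.55; total due = €157.21

€157.21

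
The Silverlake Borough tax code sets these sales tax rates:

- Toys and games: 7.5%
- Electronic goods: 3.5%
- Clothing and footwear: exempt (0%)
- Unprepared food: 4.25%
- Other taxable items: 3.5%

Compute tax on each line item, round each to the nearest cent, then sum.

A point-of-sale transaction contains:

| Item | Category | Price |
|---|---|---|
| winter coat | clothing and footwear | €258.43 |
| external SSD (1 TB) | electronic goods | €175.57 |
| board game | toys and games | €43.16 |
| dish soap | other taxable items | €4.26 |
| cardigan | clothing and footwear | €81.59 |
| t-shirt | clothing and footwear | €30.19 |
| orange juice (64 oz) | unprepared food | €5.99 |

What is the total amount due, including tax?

€608.97

Winter coat €258.43: clothing and footwear → 0% → €0.00
External SSD (1 TB) €175.57: electronic goods → 3.5% → €6.14
Board game €43.16: toys and games → 7.5% → €3.24
Dish soap €4.26: other taxable items → 3.5% → €0.15
Cardigan €81.59: clothing and footwear → 0% → €0.00
T-shirt €30.19: clothing and footwear → 0% → €0.00
Orange juice (64 oz) €5.99: unprepared food → 4.25% → €0.25
Subtotal = €599.19; tax = €9.78; total due = €608.97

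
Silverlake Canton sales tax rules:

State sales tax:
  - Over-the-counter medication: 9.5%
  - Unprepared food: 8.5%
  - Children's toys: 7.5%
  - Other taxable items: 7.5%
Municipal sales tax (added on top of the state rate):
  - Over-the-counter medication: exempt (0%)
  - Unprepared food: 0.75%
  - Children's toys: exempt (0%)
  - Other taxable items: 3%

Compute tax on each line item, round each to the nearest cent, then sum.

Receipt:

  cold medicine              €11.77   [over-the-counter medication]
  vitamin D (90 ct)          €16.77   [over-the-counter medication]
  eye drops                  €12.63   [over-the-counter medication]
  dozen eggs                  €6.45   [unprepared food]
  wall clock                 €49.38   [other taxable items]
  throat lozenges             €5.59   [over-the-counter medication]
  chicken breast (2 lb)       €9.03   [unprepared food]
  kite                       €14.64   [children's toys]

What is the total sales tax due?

Cold medicine €11.77: over-the-counter medication → 9.5% + 0% municipal = 9.5% → €1.12
Vitamin D (90 ct) €16.77: over-the-counter medication → 9.5% + 0% municipal = 9.5% → €1.59
Eye drops €12.63: over-the-counter medication → 9.5% + 0% municipal = 9.5% → €1.20
Dozen eggs €6.45: unprepared food → 8.5% + 0.75% municipal = 9.25% → €0.60
Wall clock €49.38: other taxable items → 7.5% + 3% municipal = 10.5% → €5.18
Throat lozenges €5.59: over-the-counter medication → 9.5% + 0% municipal = 9.5% → €0.53
Chicken breast (2 lb) €9.03: unprepared food → 8.5% + 0.75% municipal = 9.25% → €0.84
Kite €14.64: children's toys → 7.5% + 0% municipal = 7.5% → €1.10
Total tax = €1.12 + €1.59 + €1.20 + €0.60 + €5.18 + €0.53 + €0.84 + €1.10 = €12.16

€12.16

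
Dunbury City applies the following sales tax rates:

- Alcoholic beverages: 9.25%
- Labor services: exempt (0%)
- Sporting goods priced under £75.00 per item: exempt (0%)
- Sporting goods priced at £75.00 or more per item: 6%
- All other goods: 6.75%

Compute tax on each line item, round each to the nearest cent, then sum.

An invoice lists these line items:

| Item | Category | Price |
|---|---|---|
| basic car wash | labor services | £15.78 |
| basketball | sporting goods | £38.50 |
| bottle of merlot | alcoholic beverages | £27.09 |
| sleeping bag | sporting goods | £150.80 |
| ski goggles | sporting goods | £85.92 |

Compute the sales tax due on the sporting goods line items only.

£14.21

Basketball £38.50: sporting goods, under £75.00 → 0% → £0.00
Sleeping bag £150.80: sporting goods, £75.00 or more → 6% → £9.05
Ski goggles £85.92: sporting goods, £75.00 or more → 6% → £5.16
Tax on sporting goods = £0.00 + £9.05 + £5.16 = £14.21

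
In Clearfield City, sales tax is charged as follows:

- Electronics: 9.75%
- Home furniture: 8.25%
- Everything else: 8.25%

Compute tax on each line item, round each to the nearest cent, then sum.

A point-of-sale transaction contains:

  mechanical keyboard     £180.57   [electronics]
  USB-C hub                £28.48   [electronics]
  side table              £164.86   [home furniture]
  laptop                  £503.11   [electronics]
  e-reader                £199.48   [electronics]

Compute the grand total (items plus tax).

Mechanical keyboard £180.57: electronics → 9.75% → £17.61
USB-C hub £28.48: electronics → 9.75% → £2.78
Side table £164.86: home furniture → 8.25% → £13.60
Laptop £503.11: electronics → 9.75% → £49.05
E-reader £199.48: electronics → 9.75% → £19.45
Subtotal = £1076.50; tax = £102.49; total due = £1178.99

£1178.99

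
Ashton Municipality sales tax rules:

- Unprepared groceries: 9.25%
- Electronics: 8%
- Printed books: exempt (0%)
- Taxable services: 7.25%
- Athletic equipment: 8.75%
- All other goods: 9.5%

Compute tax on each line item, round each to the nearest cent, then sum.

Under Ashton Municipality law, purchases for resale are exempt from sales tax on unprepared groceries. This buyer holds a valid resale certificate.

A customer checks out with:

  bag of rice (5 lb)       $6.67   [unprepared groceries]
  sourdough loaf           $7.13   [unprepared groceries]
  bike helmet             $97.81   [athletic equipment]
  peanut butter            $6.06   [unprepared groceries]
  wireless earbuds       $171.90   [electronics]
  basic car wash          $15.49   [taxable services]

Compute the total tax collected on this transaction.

$23.43

Bag of rice (5 lb) $6.67: unprepared groceries, buyer-exempt → 0% → $0.00
Sourdough loaf $7.13: unprepared groceries, buyer-exempt → 0% → $0.00
Bike helmet $97.81: athletic equipment → 8.75% → $8.56
Peanut butter $6.06: unprepared groceries, buyer-exempt → 0% → $0.00
Wireless earbuds $171.90: electronics → 8% → $13.75
Basic car wash $15.49: taxable services → 7.25% → $1.12
Total tax = $8.56 + $13.75 + $1.12 = $23.43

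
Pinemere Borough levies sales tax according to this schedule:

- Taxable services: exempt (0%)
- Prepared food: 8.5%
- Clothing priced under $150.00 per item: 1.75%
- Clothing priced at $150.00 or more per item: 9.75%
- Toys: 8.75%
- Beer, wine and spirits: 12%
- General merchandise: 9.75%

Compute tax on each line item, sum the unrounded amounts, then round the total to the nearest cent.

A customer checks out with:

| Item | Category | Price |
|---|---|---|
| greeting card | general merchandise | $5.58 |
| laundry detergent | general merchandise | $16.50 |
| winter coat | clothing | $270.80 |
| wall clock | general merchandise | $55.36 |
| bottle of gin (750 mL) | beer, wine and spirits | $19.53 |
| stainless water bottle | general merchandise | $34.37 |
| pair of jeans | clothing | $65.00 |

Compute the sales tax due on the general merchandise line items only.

Greeting card $5.58: general merchandise → 9.75% → $0.54405
Laundry detergent $16.50: general merchandise → 9.75% → $1.60875
Wall clock $55.36: general merchandise → 9.75% → $5.3976
Stainless water bottle $34.37: general merchandise → 9.75% → $3.351075
Tax on general merchandise: unrounded sum = $10.901475 → $10.90

$10.90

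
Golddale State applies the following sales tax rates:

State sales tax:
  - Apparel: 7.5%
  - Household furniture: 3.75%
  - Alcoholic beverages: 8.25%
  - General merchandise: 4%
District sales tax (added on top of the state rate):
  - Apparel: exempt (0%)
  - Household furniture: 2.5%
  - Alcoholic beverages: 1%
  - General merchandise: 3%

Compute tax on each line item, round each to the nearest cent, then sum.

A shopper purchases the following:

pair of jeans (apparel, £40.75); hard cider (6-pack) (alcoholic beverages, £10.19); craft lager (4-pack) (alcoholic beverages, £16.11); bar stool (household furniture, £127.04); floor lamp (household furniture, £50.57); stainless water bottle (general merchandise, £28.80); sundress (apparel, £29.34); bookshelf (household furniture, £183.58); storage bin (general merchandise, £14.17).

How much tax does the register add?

£33.27

Pair of jeans £40.75: apparel → 7.5% + 0% district = 7.5% → £3.06
Hard cider (6-pack) £10.19: alcoholic beverages → 8.25% + 1% district = 9.25% → £0.94
Craft lager (4-pack) £16.11: alcoholic beverages → 8.25% + 1% district = 9.25% → £1.49
Bar stool £127.04: household furniture → 3.75% + 2.5% district = 6.25% → £7.94
Floor lamp £50.57: household furniture → 3.75% + 2.5% district = 6.25% → £3.16
Stainless water bottle £28.80: general merchandise → 4% + 3% district = 7% → £2.02
Sundress £29.34: apparel → 7.5% + 0% district = 7.5% → £2.20
Bookshelf £183.58: household furniture → 3.75% + 2.5% district = 6.25% → £11.47
Storage bin £14.17: general merchandise → 4% + 3% district = 7% → £0.99
Total tax = £3.06 + £0.94 + £1.49 + £7.94 + £3.16 + £2.02 + £2.20 + £11.47 + £0.99 = £33.27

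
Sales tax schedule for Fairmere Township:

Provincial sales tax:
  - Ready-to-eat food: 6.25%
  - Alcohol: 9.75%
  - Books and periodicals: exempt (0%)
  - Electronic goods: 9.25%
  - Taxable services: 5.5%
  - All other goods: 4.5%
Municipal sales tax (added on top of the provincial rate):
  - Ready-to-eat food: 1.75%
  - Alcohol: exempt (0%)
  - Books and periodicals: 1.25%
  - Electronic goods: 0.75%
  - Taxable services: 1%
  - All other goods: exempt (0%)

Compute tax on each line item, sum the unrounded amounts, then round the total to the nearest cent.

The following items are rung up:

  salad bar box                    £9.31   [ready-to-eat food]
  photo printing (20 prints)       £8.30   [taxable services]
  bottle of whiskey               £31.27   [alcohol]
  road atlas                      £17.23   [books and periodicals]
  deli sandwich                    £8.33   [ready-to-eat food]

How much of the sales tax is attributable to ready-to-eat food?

£1.41

Salad bar box £9.31: ready-to-eat food → 6.25% + 1.75% municipal = 8% → £0.7448
Deli sandwich £8.33: ready-to-eat food → 6.25% + 1.75% municipal = 8% → £0.6664
Tax on ready-to-eat food: unrounded sum = £1.4112 → £1.41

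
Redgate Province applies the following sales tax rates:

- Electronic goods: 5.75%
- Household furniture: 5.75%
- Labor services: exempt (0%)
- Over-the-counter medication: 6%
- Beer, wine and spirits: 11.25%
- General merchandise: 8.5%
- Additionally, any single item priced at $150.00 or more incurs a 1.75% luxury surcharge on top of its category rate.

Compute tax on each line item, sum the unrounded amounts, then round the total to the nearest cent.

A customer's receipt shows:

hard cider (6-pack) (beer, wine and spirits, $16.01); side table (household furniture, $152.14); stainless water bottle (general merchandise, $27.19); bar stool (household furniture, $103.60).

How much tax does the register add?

Hard cider (6-pack) $16.01: beer, wine and spirits → 11.25% → $1.801125
Side table $152.14: household furniture → 5.75% + 1.75% surcharge = 7.5% → $11.4105
Stainless water bottle $27.19: general merchandise → 8.5% → $2.31115
Bar stool $103.60: household furniture → 5.75% → $5.957
Unrounded tax sum = $21.479775 → $21.48

$21.48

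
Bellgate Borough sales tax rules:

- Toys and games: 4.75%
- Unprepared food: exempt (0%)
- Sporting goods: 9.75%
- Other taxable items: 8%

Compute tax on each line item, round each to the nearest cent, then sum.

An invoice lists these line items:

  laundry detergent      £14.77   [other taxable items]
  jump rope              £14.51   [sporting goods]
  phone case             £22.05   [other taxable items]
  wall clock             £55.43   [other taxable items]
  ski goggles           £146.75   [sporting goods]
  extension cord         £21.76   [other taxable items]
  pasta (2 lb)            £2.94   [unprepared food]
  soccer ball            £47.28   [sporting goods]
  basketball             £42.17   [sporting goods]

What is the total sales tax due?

Laundry detergent £14.77: other taxable items → 8% → £1.18
Jump rope £14.51: sporting goods → 9.75% → £1.41
Phone case £22.05: other taxable items → 8% → £1.76
Wall clock £55.43: other taxable items → 8% → £4.43
Ski goggles £146.75: sporting goods → 9.75% → £14.31
Extension cord £21.76: other taxable items → 8% → £1.74
Pasta (2 lb) £2.94: unprepared food → 0% → £0.00
Soccer ball £47.28: sporting goods → 9.75% → £4.61
Basketball £42.17: sporting goods → 9.75% → £4.11
Total tax = £1.18 + £1.41 + £1.76 + £4.43 + £14.31 + £1.74 + £4.61 + £4.11 = £33.55

£33.55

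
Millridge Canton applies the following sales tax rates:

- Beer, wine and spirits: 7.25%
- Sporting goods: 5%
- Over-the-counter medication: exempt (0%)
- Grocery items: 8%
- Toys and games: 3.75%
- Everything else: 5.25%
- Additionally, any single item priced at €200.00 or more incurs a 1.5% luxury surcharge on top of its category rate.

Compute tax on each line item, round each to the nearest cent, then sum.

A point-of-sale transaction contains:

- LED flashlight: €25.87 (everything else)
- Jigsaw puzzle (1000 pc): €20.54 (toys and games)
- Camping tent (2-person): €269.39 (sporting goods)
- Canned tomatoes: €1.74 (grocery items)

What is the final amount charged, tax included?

LED flashlight €25.87: everything else → 5.25% → €1.36
Jigsaw puzzle (1000 pc) €20.54: toys and games → 3.75% → €0.77
Camping tent (2-person) €269.39: sporting goods → 5% + 1.5% surcharge = 6.5% → €17.51
Canned tomatoes €1.74: grocery items → 8% → €0.14
Subtotal = €317.54; tax = €19.78; total due = €337.32

€337.32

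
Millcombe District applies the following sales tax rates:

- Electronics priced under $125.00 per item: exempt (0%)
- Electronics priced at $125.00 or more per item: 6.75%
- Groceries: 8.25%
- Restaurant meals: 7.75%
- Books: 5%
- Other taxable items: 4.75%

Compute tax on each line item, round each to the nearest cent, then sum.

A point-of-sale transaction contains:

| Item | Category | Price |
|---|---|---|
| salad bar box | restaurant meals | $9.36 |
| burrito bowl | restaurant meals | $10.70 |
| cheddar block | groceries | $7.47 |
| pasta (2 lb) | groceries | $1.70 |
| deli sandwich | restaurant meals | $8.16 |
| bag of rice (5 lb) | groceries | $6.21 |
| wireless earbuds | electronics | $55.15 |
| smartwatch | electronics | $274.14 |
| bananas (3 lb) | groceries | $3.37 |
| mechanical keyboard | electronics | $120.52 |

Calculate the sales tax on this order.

$22.24

Salad bar box $9.36: restaurant meals → 7.75% → $0.73
Burrito bowl $10.70: restaurant meals → 7.75% → $0.83
Cheddar block $7.47: groceries → 8.25% → $0.62
Pasta (2 lb) $1.70: groceries → 8.25% → $0.14
Deli sandwich $8.16: restaurant meals → 7.75% → $0.63
Bag of rice (5 lb) $6.21: groceries → 8.25% → $0.51
Wireless earbuds $55.15: electronics, under $125.00 → 0% → $0.00
Smartwatch $274.14: electronics, $125.00 or more → 6.75% → $18.50
Bananas (3 lb) $3.37: groceries → 8.25% → $0.28
Mechanical keyboard $120.52: electronics, under $125.00 → 0% → $0.00
Total tax = $0.73 + $0.83 + $0.62 + $0.14 + $0.63 + $0.51 + $18.50 + $0.28 = $22.24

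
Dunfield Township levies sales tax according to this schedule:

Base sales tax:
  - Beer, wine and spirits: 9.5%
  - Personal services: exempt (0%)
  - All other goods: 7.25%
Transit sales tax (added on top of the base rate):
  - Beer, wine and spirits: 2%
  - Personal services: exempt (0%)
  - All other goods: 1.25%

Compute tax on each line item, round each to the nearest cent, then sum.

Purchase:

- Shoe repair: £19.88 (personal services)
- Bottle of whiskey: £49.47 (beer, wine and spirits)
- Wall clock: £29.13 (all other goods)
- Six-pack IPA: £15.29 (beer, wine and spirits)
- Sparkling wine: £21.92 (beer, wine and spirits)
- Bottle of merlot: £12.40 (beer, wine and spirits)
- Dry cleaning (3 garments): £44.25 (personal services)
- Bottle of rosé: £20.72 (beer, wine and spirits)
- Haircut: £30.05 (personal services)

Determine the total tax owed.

Shoe repair £19.88: personal services → 0% + 0% transit = 0% → £0.00
Bottle of whiskey £49.47: beer, wine and spirits → 9.5% + 2% transit = 11.5% → £5.69
Wall clock £29.13: all other goods → 7.25% + 1.25% transit = 8.5% → £2.48
Six-pack IPA £15.29: beer, wine and spirits → 9.5% + 2% transit = 11.5% → £1.76
Sparkling wine £21.92: beer, wine and spirits → 9.5% + 2% transit = 11.5% → £2.52
Bottle of merlot £12.40: beer, wine and spirits → 9.5% + 2% transit = 11.5% → £1.43
Dry cleaning (3 garments) £44.25: personal services → 0% + 0% transit = 0% → £0.00
Bottle of rosé £20.72: beer, wine and spirits → 9.5% + 2% transit = 11.5% → £2.38
Haircut £30.05: personal services → 0% + 0% transit = 0% → £0.00
Total tax = £5.69 + £2.48 + £1.76 + £2.52 + £1.43 + £2.38 = £16.26

£16.26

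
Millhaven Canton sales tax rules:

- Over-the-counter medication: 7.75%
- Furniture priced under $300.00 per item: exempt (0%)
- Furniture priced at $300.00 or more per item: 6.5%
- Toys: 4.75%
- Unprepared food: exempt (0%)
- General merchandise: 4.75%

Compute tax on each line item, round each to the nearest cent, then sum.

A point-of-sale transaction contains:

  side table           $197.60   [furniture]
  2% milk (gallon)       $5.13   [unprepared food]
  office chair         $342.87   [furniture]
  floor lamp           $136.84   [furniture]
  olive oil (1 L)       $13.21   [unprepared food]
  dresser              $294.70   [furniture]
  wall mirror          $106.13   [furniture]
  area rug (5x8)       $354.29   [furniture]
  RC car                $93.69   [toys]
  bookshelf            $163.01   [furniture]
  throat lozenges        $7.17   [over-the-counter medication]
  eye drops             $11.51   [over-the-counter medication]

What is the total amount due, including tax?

$1777.37

Side table $197.60: furniture, under $300.00 → 0% → $0.00
2% milk (gallon) $5.13: unprepared food → 0% → $0.00
Office chair $342.87: furniture, $300.00 or more → 6.5% → $22.29
Floor lamp $136.84: furniture, under $300.00 → 0% → $0.00
Olive oil (1 L) $13.21: unprepared food → 0% → $0.00
Dresser $294.70: furniture, under $300.00 → 0% → $0.00
Wall mirror $106.13: furniture, under $300.00 → 0% → $0.00
Area rug (5x8) $354.29: furniture, $300.00 or more → 6.5% → $23.03
RC car $93.69: toys → 4.75% → $4.45
Bookshelf $163.01: furniture, under $300.00 → 0% → $0.00
Throat lozenges $7.17: over-the-counter medication → 7.75% → $0.56
Eye drops $11.51: over-the-counter medication → 7.75% → $0.89
Subtotal = $1726.15; tax = $51.22; total due = $1777.37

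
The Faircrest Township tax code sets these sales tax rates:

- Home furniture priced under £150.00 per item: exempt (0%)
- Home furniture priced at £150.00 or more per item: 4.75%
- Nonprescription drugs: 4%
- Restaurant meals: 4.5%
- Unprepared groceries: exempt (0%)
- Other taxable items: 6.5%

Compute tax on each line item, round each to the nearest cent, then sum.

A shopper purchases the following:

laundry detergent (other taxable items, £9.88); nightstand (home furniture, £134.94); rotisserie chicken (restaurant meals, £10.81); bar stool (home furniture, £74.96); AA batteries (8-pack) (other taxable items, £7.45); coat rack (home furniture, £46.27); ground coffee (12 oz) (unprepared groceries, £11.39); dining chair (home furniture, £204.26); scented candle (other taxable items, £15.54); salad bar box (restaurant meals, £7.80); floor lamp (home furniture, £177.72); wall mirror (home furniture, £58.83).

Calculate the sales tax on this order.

£21.11

Laundry detergent £9.88: other taxable items → 6.5% → £0.64
Nightstand £134.94: home furniture, under £150.00 → 0% → £0.00
Rotisserie chicken £10.81: restaurant meals → 4.5% → £0.49
Bar stool £74.96: home furniture, under £150.00 → 0% → £0.00
AA batteries (8-pack) £7.45: other taxable items → 6.5% → £0.48
Coat rack £46.27: home furniture, under £150.00 → 0% → £0.00
Ground coffee (12 oz) £11.39: unprepared groceries → 0% → £0.00
Dining chair £204.26: home furniture, £150.00 or more → 4.75% → £9.70
Scented candle £15.54: other taxable items → 6.5% → £1.01
Salad bar box £7.80: restaurant meals → 4.5% → £0.35
Floor lamp £177.72: home furniture, £150.00 or more → 4.75% → £8.44
Wall mirror £58.83: home furniture, under £150.00 → 0% → £0.00
Total tax = £0.64 + £0.49 + £0.48 + £9.70 + £1.01 + £0.35 + £8.44 = £21.11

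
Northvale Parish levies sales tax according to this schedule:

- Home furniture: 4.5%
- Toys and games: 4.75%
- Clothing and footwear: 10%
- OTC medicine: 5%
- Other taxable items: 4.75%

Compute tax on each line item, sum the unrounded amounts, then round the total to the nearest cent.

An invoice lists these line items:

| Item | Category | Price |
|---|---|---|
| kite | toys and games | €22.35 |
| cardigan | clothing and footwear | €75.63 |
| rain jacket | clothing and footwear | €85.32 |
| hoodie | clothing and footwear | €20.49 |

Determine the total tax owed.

Kite €22.35: toys and games → 4.75% → €1.061625
Cardigan €75.63: clothing and footwear → 10% → €7.563
Rain jacket €85.32: clothing and footwear → 10% → €8.532
Hoodie €20.49: clothing and footwear → 10% → €2.049
Unrounded tax sum = €19.205625 → €19.21

€19.21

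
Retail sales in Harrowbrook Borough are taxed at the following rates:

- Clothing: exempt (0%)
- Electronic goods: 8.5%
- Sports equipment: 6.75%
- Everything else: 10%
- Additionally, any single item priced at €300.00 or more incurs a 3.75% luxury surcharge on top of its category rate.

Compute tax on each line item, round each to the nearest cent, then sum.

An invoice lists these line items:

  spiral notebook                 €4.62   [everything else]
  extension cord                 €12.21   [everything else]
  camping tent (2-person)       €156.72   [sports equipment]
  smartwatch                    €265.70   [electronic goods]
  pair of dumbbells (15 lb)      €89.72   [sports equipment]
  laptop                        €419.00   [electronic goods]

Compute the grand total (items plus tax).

Spiral notebook €4.62: everything else → 10% → €0.46
Extension cord €12.21: everything else → 10% → €1.22
Camping tent (2-person) €156.72: sports equipment → 6.75% → €10.58
Smartwatch €265.70: electronic goods → 8.5% → €22.58
Pair of dumbbells (15 lb) €89.72: sports equipment → 6.75% → €6.06
Laptop €419.00: electronic goods → 8.5% + 3.75% surcharge = 12.25% → €51.33
Subtotal = €947.97; tax = €92.23; total due = €1040.20

€1040.20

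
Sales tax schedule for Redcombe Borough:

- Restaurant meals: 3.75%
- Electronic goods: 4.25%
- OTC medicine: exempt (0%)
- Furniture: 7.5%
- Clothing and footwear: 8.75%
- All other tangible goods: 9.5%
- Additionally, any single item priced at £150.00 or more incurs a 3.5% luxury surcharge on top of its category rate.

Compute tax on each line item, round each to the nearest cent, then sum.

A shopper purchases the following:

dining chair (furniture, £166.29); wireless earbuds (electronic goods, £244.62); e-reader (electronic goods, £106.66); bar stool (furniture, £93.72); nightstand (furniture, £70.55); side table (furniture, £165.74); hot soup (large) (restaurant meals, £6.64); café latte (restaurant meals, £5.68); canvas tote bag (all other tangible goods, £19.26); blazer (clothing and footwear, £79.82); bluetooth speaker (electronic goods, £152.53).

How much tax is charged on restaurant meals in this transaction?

£0.46

Hot soup (large) £6.64: restaurant meals → 3.75% → £0.25
Café latte £5.68: restaurant meals → 3.75% → £0.21
Tax on restaurant meals = £0.25 + £0.21 = £0.46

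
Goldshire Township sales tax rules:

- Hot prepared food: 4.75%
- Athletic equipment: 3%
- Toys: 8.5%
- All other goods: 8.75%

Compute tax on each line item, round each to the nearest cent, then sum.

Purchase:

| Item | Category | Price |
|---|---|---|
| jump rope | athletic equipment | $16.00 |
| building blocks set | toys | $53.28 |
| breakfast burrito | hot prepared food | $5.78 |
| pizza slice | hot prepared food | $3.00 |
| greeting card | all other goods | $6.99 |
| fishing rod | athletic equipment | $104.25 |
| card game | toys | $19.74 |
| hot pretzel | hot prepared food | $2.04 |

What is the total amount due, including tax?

Jump rope $16.00: athletic equipment → 3% → $0.48
Building blocks set $53.28: toys → 8.5% → $4.53
Breakfast burrito $5.78: hot prepared food → 4.75% → $0.27
Pizza slice $3.00: hot prepared food → 4.75% → $0.14
Greeting card $6.99: all other goods → 8.75% → $0.61
Fishing rod $104.25: athletic equipment → 3% → $3.13
Card game $19.74: toys → 8.5% → $1.68
Hot pretzel $2.04: hot prepared food → 4.75% → $0.10
Subtotal = $211.08; tax = $10.94; total due = $222.02

$222.02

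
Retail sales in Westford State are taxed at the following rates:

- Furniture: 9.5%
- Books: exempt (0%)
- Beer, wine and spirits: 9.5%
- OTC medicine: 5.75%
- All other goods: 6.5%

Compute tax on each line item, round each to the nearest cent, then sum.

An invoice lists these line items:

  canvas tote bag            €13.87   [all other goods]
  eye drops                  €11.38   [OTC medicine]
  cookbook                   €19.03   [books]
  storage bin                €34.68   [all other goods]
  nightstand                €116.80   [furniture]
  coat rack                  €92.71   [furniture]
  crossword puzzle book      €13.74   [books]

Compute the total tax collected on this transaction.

Canvas tote bag €13.87: all other goods → 6.5% → €0.90
Eye drops €11.38: OTC medicine → 5.75% → €0.65
Cookbook €19.03: books → 0% → €0.00
Storage bin €34.68: all other goods → 6.5% → €2.25
Nightstand €116.80: furniture → 9.5% → €11.10
Coat rack €92.71: furniture → 9.5% → €8.81
Crossword puzzle book €13.74: books → 0% → €0.00
Total tax = €0.90 + €0.65 + €2.25 + €11.10 + €8.81 = €23.71

€23.71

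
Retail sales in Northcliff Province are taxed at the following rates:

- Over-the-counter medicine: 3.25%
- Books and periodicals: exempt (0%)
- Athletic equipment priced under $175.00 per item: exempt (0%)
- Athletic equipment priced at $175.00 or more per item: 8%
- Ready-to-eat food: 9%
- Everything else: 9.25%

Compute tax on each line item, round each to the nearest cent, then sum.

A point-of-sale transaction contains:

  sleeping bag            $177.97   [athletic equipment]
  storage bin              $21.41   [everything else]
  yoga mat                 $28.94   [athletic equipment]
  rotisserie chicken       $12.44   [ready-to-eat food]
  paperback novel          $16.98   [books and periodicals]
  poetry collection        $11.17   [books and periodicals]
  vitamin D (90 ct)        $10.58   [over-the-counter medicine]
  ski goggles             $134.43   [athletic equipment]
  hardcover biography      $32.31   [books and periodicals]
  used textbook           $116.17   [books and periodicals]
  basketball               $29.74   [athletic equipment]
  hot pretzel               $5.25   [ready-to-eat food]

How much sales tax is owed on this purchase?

Sleeping bag $177.97: athletic equipment, $175.00 or more → 8% → $14.24
Storage bin $21.41: everything else → 9.25% → $1.98
Yoga mat $28.94: athletic equipment, under $175.00 → 0% → $0.00
Rotisserie chicken $12.44: ready-to-eat food → 9% → $1.12
Paperback novel $16.98: books and periodicals → 0% → $0.00
Poetry collection $11.17: books and periodicals → 0% → $0.00
Vitamin D (90 ct) $10.58: over-the-counter medicine → 3.25% → $0.34
Ski goggles $134.43: athletic equipment, under $175.00 → 0% → $0.00
Hardcover biography $32.31: books and periodicals → 0% → $0.00
Used textbook $116.17: books and periodicals → 0% → $0.00
Basketball $29.74: athletic equipment, under $175.00 → 0% → $0.00
Hot pretzel $5.25: ready-to-eat food → 9% → $0.47
Total tax = $14.24 + $1.98 + $1.12 + $0.34 + $0.47 = $18.15

$18.15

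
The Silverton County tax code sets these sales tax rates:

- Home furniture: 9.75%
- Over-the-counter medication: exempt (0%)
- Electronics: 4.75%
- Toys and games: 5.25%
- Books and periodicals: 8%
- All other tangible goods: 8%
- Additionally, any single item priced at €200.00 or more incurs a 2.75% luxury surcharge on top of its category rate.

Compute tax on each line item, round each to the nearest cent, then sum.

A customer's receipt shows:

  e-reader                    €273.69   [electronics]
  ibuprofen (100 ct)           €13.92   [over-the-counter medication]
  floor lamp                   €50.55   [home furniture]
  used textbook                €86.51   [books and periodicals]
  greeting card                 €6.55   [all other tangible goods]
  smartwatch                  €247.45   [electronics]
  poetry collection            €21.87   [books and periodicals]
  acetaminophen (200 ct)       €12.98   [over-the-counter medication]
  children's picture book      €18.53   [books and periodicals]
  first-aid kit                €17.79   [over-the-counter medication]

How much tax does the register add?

E-reader €273.69: electronics → 4.75% + 2.75% surcharge = 7.5% → €20.53
Ibuprofen (100 ct) €13.92: over-the-counter medication → 0% → €0.00
Floor lamp €50.55: home furniture → 9.75% → €4.93
Used textbook €86.51: books and periodicals → 8% → €6.92
Greeting card €6.55: all other tangible goods → 8% → €0.52
Smartwatch €247.45: electronics → 4.75% + 2.75% surcharge = 7.5% → €18.56
Poetry collection €21.87: books and periodicals → 8% → €1.75
Acetaminophen (200 ct) €12.98: over-the-counter medication → 0% → €0.00
Children's picture book €18.53: books and periodicals → 8% → €1.48
First-aid kit €17.79: over-the-counter medication → 0% → €0.00
Total tax = €20.53 + €4.93 + €6.92 + €0.52 + €18.56 + €1.75 + €1.48 = €54.69

€54.69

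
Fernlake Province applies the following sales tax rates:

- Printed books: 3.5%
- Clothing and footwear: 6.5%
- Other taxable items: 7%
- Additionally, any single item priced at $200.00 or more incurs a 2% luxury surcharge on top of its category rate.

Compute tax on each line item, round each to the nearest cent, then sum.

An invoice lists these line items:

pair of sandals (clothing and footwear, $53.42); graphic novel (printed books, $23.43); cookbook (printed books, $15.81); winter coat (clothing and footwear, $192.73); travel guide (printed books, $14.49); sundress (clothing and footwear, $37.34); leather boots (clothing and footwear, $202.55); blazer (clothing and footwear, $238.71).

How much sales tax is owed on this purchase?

Pair of sandals $53.42: clothing and footwear → 6.5% → $3.47
Graphic novel $23.43: printed books → 3.5% → $0.82
Cookbook $15.81: printed books → 3.5% → $0.55
Winter coat $192.73: clothing and footwear → 6.5% → $12.53
Travel guide $14.49: printed books → 3.5% → $0.51
Sundress $37.34: clothing and footwear → 6.5% → $2.43
Leather boots $202.55: clothing and footwear → 6.5% + 2% surcharge = 8.5% → $17.22
Blazer $238.71: clothing and footwear → 6.5% + 2% surcharge = 8.5% → $20.29
Total tax = $3.47 + $0.82 + $0.55 + $12.53 + $0.51 + $2.43 + $17.22 + $20.29 = $57.82

$57.82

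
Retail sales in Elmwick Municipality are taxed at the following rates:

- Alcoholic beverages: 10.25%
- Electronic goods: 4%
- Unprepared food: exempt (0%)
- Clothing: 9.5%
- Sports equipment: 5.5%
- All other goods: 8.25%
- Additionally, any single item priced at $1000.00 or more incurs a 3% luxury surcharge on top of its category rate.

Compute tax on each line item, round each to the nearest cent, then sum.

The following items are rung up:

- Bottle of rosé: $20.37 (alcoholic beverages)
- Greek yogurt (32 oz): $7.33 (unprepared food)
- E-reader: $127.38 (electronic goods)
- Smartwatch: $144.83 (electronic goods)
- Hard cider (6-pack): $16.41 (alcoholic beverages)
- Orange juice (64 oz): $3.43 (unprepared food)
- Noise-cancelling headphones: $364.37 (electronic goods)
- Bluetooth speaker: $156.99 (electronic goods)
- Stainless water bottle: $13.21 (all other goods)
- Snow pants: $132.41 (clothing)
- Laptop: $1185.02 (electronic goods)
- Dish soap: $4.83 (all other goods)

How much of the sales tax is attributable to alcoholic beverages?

$3.77

Bottle of rosé $20.37: alcoholic beverages → 10.25% → $2.09
Hard cider (6-pack) $16.41: alcoholic beverages → 10.25% → $1.68
Tax on alcoholic beverages = $2.09 + $1.68 = $3.77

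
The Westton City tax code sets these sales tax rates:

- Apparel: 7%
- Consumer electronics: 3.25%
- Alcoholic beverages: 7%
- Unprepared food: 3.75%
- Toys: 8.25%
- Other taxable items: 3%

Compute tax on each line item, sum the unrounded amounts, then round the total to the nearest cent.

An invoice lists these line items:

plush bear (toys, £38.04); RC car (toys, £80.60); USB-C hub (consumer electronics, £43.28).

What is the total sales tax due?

Plush bear £38.04: toys → 8.25% → £3.1383
RC car £80.60: toys → 8.25% → £6.6495
USB-C hub £43.28: consumer electronics → 3.25% → £1.4066
Unrounded tax sum = £11.1944 → £11.19

£11.19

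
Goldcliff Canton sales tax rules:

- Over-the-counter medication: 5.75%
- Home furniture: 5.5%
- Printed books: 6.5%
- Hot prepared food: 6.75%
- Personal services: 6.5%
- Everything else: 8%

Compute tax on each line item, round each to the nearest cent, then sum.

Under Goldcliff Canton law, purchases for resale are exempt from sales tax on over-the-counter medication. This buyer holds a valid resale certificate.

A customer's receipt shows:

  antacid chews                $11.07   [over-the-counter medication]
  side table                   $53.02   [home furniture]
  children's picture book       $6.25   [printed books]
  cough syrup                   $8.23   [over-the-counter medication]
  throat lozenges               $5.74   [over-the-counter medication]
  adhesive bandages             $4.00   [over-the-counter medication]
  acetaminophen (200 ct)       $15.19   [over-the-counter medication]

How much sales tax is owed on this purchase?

$3.33

Antacid chews $11.07: over-the-counter medication, buyer-exempt → 0% → $0.00
Side table $53.02: home furniture → 5.5% → $2.92
Children's picture book $6.25: printed books → 6.5% → $0.41
Cough syrup $8.23: over-the-counter medication, buyer-exempt → 0% → $0.00
Throat lozenges $5.74: over-the-counter medication, buyer-exempt → 0% → $0.00
Adhesive bandages $4.00: over-the-counter medication, buyer-exempt → 0% → $0.00
Acetaminophen (200 ct) $15.19: over-the-counter medication, buyer-exempt → 0% → $0.00
Total tax = $2.92 + $0.41 = $3.33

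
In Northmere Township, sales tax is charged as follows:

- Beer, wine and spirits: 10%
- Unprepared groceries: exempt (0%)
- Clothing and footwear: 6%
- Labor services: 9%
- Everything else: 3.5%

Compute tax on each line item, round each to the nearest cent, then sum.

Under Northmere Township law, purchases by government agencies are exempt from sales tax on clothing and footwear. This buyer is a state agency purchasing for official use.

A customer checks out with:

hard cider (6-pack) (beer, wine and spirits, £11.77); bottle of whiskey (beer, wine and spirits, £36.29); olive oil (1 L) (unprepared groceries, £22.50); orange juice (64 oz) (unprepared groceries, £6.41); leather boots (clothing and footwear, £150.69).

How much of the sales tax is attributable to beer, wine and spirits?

£4.81

Hard cider (6-pack) £11.77: beer, wine and spirits → 10% → £1.18
Bottle of whiskey £36.29: beer, wine and spirits → 10% → £3.63
Tax on beer, wine and spirits = £1.18 + £3.63 = £4.81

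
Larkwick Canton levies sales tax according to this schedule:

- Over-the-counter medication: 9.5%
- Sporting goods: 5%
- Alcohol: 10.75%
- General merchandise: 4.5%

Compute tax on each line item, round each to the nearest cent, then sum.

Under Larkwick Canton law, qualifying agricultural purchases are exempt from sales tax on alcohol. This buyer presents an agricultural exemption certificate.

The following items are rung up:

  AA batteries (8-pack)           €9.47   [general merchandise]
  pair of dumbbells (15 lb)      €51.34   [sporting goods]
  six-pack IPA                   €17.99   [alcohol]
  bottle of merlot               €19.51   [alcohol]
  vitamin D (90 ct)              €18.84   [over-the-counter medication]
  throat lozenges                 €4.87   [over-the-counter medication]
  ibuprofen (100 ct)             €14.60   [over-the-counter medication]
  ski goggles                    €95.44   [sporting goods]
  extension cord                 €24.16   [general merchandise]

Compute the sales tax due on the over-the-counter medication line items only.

€3.64

Vitamin D (90 ct) €18.84: over-the-counter medication → 9.5% → €1.79
Throat lozenges €4.87: over-the-counter medication → 9.5% → €0.46
Ibuprofen (100 ct) €14.60: over-the-counter medication → 9.5% → €1.39
Tax on over-the-counter medication = €1.79 + €0.46 + €1.39 = €3.64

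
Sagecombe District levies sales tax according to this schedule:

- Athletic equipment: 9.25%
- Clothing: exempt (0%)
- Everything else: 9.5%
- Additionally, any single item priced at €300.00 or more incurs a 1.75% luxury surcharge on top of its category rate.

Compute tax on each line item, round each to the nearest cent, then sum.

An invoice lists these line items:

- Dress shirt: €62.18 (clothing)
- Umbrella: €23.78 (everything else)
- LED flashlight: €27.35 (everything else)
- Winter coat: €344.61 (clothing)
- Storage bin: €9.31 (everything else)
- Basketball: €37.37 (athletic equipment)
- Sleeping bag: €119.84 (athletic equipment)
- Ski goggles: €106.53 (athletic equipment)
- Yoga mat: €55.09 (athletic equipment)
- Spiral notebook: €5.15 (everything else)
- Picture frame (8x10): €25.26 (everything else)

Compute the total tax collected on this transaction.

Dress shirt €62.18: clothing → 0% → €0.00
Umbrella €23.78: everything else → 9.5% → €2.26
LED flashlight €27.35: everything else → 9.5% → €2.60
Winter coat €344.61: clothing → 0% + 1.75% surcharge = 1.75% → €6.03
Storage bin €9.31: everything else → 9.5% → €0.88
Basketball €37.37: athletic equipment → 9.25% → €3.46
Sleeping bag €119.84: athletic equipment → 9.25% → €11.09
Ski goggles €106.53: athletic equipment → 9.25% → €9.85
Yoga mat €55.09: athletic equipment → 9.25% → €5.10
Spiral notebook €5.15: everything else → 9.5% → €0.49
Picture frame (8x10) €25.26: everything else → 9.5% → €2.40
Total tax = €2.26 + €2.60 + €6.03 + €0.88 + €3.46 + €11.09 + €9.85 + €5.10 + €0.49 + €2.40 = €44.16

€44.16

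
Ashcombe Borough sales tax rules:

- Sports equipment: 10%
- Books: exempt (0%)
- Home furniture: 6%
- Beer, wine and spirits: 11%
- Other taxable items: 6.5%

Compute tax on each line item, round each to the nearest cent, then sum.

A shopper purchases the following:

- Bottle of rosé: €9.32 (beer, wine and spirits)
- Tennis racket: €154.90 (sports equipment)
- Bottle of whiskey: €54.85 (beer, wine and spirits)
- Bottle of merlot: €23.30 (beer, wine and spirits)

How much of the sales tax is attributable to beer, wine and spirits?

Bottle of rosé €9.32: beer, wine and spirits → 11% → €1.03
Bottle of whiskey €54.85: beer, wine and spirits → 11% → €6.03
Bottle of merlot €23.30: beer, wine and spirits → 11% → €2.56
Tax on beer, wine and spirits = €1.03 + €6.03 + €2.56 = €9.62

€9.62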